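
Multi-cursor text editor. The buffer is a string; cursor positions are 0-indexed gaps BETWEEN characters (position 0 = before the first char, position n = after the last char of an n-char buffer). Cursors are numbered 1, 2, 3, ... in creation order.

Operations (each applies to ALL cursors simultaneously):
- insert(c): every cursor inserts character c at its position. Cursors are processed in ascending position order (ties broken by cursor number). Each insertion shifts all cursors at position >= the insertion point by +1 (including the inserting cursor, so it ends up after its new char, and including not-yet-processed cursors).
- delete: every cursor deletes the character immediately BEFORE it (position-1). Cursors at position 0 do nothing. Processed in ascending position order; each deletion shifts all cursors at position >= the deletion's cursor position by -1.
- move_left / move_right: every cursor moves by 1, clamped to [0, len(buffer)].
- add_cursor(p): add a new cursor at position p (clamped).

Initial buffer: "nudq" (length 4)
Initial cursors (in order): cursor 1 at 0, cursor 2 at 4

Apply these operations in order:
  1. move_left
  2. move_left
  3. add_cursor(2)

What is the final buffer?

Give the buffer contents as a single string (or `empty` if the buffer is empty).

After op 1 (move_left): buffer="nudq" (len 4), cursors c1@0 c2@3, authorship ....
After op 2 (move_left): buffer="nudq" (len 4), cursors c1@0 c2@2, authorship ....
After op 3 (add_cursor(2)): buffer="nudq" (len 4), cursors c1@0 c2@2 c3@2, authorship ....

Answer: nudq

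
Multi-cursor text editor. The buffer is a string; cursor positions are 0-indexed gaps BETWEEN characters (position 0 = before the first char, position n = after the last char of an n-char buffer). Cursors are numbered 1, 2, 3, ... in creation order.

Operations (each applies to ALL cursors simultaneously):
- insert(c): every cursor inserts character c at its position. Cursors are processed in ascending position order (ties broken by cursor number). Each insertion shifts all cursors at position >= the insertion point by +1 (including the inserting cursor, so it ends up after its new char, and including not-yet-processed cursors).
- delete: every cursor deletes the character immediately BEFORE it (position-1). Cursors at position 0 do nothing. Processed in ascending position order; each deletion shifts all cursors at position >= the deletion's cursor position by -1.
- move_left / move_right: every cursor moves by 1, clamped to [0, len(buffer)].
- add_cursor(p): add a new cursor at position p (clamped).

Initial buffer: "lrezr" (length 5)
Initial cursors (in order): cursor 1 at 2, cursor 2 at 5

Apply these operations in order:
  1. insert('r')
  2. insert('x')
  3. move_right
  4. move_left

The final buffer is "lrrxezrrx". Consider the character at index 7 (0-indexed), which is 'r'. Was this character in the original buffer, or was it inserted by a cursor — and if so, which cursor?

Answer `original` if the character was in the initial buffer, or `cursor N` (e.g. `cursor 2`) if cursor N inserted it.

After op 1 (insert('r')): buffer="lrrezrr" (len 7), cursors c1@3 c2@7, authorship ..1...2
After op 2 (insert('x')): buffer="lrrxezrrx" (len 9), cursors c1@4 c2@9, authorship ..11...22
After op 3 (move_right): buffer="lrrxezrrx" (len 9), cursors c1@5 c2@9, authorship ..11...22
After op 4 (move_left): buffer="lrrxezrrx" (len 9), cursors c1@4 c2@8, authorship ..11...22
Authorship (.=original, N=cursor N): . . 1 1 . . . 2 2
Index 7: author = 2

Answer: cursor 2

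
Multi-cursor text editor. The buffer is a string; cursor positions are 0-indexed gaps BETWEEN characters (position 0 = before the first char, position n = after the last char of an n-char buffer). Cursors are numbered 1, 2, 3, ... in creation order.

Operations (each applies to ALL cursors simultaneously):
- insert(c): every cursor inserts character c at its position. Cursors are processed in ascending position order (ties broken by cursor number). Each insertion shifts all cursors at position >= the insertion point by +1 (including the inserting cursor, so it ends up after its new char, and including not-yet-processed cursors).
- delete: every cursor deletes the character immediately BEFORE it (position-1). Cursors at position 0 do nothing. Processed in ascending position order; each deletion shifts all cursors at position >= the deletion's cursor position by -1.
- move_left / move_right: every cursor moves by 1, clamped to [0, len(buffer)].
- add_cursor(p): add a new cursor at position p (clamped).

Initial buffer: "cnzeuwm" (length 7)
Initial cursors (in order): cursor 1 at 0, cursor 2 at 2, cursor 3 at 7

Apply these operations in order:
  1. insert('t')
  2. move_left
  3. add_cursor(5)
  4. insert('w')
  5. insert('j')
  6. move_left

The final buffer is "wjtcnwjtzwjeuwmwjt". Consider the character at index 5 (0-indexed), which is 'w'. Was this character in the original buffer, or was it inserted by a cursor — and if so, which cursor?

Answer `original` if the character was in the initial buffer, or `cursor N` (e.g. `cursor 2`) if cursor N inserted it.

Answer: cursor 2

Derivation:
After op 1 (insert('t')): buffer="tcntzeuwmt" (len 10), cursors c1@1 c2@4 c3@10, authorship 1..2.....3
After op 2 (move_left): buffer="tcntzeuwmt" (len 10), cursors c1@0 c2@3 c3@9, authorship 1..2.....3
After op 3 (add_cursor(5)): buffer="tcntzeuwmt" (len 10), cursors c1@0 c2@3 c4@5 c3@9, authorship 1..2.....3
After op 4 (insert('w')): buffer="wtcnwtzweuwmwt" (len 14), cursors c1@1 c2@5 c4@8 c3@13, authorship 11..22.4....33
After op 5 (insert('j')): buffer="wjtcnwjtzwjeuwmwjt" (len 18), cursors c1@2 c2@7 c4@11 c3@17, authorship 111..222.44....333
After op 6 (move_left): buffer="wjtcnwjtzwjeuwmwjt" (len 18), cursors c1@1 c2@6 c4@10 c3@16, authorship 111..222.44....333
Authorship (.=original, N=cursor N): 1 1 1 . . 2 2 2 . 4 4 . . . . 3 3 3
Index 5: author = 2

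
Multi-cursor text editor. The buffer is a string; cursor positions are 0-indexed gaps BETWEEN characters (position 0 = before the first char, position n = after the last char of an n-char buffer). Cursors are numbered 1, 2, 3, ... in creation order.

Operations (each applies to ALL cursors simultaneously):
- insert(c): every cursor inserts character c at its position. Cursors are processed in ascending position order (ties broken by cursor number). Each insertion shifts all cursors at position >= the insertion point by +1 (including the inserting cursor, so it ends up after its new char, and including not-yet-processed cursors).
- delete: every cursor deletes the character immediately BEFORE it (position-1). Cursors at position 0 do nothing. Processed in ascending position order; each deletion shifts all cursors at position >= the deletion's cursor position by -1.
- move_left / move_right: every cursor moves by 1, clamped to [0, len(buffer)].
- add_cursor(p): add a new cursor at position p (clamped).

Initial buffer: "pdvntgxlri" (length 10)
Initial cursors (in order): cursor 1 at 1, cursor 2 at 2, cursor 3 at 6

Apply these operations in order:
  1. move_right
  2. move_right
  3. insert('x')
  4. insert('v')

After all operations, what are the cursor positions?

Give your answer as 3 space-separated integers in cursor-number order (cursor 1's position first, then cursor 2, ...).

Answer: 5 8 14

Derivation:
After op 1 (move_right): buffer="pdvntgxlri" (len 10), cursors c1@2 c2@3 c3@7, authorship ..........
After op 2 (move_right): buffer="pdvntgxlri" (len 10), cursors c1@3 c2@4 c3@8, authorship ..........
After op 3 (insert('x')): buffer="pdvxnxtgxlxri" (len 13), cursors c1@4 c2@6 c3@11, authorship ...1.2....3..
After op 4 (insert('v')): buffer="pdvxvnxvtgxlxvri" (len 16), cursors c1@5 c2@8 c3@14, authorship ...11.22....33..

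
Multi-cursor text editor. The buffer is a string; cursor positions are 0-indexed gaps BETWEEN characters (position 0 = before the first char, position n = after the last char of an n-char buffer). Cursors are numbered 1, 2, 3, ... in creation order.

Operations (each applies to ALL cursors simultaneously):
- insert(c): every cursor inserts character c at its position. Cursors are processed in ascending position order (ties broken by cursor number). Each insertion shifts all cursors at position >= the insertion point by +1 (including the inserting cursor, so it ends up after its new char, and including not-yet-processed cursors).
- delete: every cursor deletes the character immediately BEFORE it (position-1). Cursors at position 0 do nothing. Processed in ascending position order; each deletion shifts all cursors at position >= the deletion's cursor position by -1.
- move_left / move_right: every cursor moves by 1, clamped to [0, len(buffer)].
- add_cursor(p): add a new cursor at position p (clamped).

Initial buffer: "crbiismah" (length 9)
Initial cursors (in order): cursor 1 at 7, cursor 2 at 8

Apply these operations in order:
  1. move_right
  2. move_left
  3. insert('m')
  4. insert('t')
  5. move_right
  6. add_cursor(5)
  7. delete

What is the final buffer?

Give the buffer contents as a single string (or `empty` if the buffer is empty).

After op 1 (move_right): buffer="crbiismah" (len 9), cursors c1@8 c2@9, authorship .........
After op 2 (move_left): buffer="crbiismah" (len 9), cursors c1@7 c2@8, authorship .........
After op 3 (insert('m')): buffer="crbiismmamh" (len 11), cursors c1@8 c2@10, authorship .......1.2.
After op 4 (insert('t')): buffer="crbiismmtamth" (len 13), cursors c1@9 c2@12, authorship .......11.22.
After op 5 (move_right): buffer="crbiismmtamth" (len 13), cursors c1@10 c2@13, authorship .......11.22.
After op 6 (add_cursor(5)): buffer="crbiismmtamth" (len 13), cursors c3@5 c1@10 c2@13, authorship .......11.22.
After op 7 (delete): buffer="crbismmtmt" (len 10), cursors c3@4 c1@8 c2@10, authorship ......1122

Answer: crbismmtmt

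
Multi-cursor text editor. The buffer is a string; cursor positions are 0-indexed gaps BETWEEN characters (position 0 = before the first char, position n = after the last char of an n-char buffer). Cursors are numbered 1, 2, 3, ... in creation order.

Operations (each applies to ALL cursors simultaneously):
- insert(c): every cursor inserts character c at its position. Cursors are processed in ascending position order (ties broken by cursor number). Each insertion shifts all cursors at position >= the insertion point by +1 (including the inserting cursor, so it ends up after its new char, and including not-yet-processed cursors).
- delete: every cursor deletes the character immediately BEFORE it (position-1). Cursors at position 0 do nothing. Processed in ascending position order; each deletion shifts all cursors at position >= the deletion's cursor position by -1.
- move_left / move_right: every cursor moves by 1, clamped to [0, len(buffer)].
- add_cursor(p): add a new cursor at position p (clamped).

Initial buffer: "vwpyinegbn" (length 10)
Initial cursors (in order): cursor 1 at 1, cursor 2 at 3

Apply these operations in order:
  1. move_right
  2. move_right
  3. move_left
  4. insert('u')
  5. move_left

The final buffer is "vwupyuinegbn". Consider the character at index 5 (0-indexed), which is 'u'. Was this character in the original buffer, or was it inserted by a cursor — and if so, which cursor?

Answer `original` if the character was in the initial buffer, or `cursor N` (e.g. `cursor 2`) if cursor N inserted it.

After op 1 (move_right): buffer="vwpyinegbn" (len 10), cursors c1@2 c2@4, authorship ..........
After op 2 (move_right): buffer="vwpyinegbn" (len 10), cursors c1@3 c2@5, authorship ..........
After op 3 (move_left): buffer="vwpyinegbn" (len 10), cursors c1@2 c2@4, authorship ..........
After op 4 (insert('u')): buffer="vwupyuinegbn" (len 12), cursors c1@3 c2@6, authorship ..1..2......
After op 5 (move_left): buffer="vwupyuinegbn" (len 12), cursors c1@2 c2@5, authorship ..1..2......
Authorship (.=original, N=cursor N): . . 1 . . 2 . . . . . .
Index 5: author = 2

Answer: cursor 2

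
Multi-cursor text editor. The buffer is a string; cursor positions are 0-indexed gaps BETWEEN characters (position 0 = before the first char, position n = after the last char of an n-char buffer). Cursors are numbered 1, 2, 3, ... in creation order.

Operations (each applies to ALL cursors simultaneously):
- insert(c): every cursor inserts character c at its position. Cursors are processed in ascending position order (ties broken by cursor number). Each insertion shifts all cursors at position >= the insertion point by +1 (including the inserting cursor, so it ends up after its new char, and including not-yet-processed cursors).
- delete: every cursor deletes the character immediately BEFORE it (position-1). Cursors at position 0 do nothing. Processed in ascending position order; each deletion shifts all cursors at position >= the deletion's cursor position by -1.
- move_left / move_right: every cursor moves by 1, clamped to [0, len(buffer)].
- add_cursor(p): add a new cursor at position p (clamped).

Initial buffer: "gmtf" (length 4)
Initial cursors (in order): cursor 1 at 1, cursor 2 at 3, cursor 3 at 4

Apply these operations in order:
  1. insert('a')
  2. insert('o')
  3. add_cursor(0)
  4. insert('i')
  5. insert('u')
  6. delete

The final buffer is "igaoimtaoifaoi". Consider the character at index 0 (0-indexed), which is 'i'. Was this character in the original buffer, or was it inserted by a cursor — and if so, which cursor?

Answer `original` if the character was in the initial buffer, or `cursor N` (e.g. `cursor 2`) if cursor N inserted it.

Answer: cursor 4

Derivation:
After op 1 (insert('a')): buffer="gamtafa" (len 7), cursors c1@2 c2@5 c3@7, authorship .1..2.3
After op 2 (insert('o')): buffer="gaomtaofao" (len 10), cursors c1@3 c2@7 c3@10, authorship .11..22.33
After op 3 (add_cursor(0)): buffer="gaomtaofao" (len 10), cursors c4@0 c1@3 c2@7 c3@10, authorship .11..22.33
After op 4 (insert('i')): buffer="igaoimtaoifaoi" (len 14), cursors c4@1 c1@5 c2@10 c3@14, authorship 4.111..222.333
After op 5 (insert('u')): buffer="iugaoiumtaoiufaoiu" (len 18), cursors c4@2 c1@7 c2@13 c3@18, authorship 44.1111..2222.3333
After op 6 (delete): buffer="igaoimtaoifaoi" (len 14), cursors c4@1 c1@5 c2@10 c3@14, authorship 4.111..222.333
Authorship (.=original, N=cursor N): 4 . 1 1 1 . . 2 2 2 . 3 3 3
Index 0: author = 4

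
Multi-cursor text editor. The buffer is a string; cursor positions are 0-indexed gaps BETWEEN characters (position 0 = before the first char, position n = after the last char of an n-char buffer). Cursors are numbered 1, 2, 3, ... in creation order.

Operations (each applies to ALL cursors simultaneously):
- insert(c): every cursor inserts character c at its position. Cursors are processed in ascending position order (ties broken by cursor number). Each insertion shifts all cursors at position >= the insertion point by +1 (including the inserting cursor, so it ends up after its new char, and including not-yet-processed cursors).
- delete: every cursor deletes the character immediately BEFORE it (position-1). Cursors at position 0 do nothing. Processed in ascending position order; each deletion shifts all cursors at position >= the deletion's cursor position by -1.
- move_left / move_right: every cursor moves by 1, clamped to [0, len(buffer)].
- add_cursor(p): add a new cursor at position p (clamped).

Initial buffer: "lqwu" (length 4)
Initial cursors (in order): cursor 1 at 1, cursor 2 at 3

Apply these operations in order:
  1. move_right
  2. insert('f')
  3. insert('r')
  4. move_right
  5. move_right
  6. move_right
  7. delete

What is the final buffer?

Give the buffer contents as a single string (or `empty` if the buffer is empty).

Answer: lqfrwu

Derivation:
After op 1 (move_right): buffer="lqwu" (len 4), cursors c1@2 c2@4, authorship ....
After op 2 (insert('f')): buffer="lqfwuf" (len 6), cursors c1@3 c2@6, authorship ..1..2
After op 3 (insert('r')): buffer="lqfrwufr" (len 8), cursors c1@4 c2@8, authorship ..11..22
After op 4 (move_right): buffer="lqfrwufr" (len 8), cursors c1@5 c2@8, authorship ..11..22
After op 5 (move_right): buffer="lqfrwufr" (len 8), cursors c1@6 c2@8, authorship ..11..22
After op 6 (move_right): buffer="lqfrwufr" (len 8), cursors c1@7 c2@8, authorship ..11..22
After op 7 (delete): buffer="lqfrwu" (len 6), cursors c1@6 c2@6, authorship ..11..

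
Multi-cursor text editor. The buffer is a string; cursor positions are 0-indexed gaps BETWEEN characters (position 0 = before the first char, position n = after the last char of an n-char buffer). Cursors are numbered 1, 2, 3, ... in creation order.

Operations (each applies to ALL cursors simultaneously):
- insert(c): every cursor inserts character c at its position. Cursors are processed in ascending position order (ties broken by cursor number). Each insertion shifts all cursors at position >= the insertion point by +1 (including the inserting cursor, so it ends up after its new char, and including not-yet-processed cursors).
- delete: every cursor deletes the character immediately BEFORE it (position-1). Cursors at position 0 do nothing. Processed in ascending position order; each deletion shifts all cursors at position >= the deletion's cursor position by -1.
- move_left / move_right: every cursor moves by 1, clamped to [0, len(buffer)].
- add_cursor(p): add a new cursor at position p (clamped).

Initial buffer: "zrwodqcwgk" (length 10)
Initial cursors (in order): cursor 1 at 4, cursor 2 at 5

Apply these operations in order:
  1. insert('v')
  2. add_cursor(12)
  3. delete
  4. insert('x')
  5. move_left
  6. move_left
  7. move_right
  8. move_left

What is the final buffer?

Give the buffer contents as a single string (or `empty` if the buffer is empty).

Answer: zrwoxdxqcwgx

Derivation:
After op 1 (insert('v')): buffer="zrwovdvqcwgk" (len 12), cursors c1@5 c2@7, authorship ....1.2.....
After op 2 (add_cursor(12)): buffer="zrwovdvqcwgk" (len 12), cursors c1@5 c2@7 c3@12, authorship ....1.2.....
After op 3 (delete): buffer="zrwodqcwg" (len 9), cursors c1@4 c2@5 c3@9, authorship .........
After op 4 (insert('x')): buffer="zrwoxdxqcwgx" (len 12), cursors c1@5 c2@7 c3@12, authorship ....1.2....3
After op 5 (move_left): buffer="zrwoxdxqcwgx" (len 12), cursors c1@4 c2@6 c3@11, authorship ....1.2....3
After op 6 (move_left): buffer="zrwoxdxqcwgx" (len 12), cursors c1@3 c2@5 c3@10, authorship ....1.2....3
After op 7 (move_right): buffer="zrwoxdxqcwgx" (len 12), cursors c1@4 c2@6 c3@11, authorship ....1.2....3
After op 8 (move_left): buffer="zrwoxdxqcwgx" (len 12), cursors c1@3 c2@5 c3@10, authorship ....1.2....3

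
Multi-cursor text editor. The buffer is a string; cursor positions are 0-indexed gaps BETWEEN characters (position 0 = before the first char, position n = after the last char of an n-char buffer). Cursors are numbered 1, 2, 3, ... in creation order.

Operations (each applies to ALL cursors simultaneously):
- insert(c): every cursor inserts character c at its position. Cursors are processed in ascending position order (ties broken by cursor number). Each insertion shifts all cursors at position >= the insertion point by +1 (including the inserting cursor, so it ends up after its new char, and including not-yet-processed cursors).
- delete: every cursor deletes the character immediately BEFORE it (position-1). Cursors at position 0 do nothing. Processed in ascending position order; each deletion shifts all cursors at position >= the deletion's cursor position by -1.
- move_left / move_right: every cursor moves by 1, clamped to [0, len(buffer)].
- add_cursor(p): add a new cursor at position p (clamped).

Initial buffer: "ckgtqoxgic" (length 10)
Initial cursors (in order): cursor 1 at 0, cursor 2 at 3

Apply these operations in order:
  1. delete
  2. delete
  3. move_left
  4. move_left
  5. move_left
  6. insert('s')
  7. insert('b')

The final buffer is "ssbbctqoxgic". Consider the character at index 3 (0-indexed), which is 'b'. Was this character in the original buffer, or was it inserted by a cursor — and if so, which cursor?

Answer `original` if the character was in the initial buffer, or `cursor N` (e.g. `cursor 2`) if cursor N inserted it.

Answer: cursor 2

Derivation:
After op 1 (delete): buffer="cktqoxgic" (len 9), cursors c1@0 c2@2, authorship .........
After op 2 (delete): buffer="ctqoxgic" (len 8), cursors c1@0 c2@1, authorship ........
After op 3 (move_left): buffer="ctqoxgic" (len 8), cursors c1@0 c2@0, authorship ........
After op 4 (move_left): buffer="ctqoxgic" (len 8), cursors c1@0 c2@0, authorship ........
After op 5 (move_left): buffer="ctqoxgic" (len 8), cursors c1@0 c2@0, authorship ........
After op 6 (insert('s')): buffer="ssctqoxgic" (len 10), cursors c1@2 c2@2, authorship 12........
After op 7 (insert('b')): buffer="ssbbctqoxgic" (len 12), cursors c1@4 c2@4, authorship 1212........
Authorship (.=original, N=cursor N): 1 2 1 2 . . . . . . . .
Index 3: author = 2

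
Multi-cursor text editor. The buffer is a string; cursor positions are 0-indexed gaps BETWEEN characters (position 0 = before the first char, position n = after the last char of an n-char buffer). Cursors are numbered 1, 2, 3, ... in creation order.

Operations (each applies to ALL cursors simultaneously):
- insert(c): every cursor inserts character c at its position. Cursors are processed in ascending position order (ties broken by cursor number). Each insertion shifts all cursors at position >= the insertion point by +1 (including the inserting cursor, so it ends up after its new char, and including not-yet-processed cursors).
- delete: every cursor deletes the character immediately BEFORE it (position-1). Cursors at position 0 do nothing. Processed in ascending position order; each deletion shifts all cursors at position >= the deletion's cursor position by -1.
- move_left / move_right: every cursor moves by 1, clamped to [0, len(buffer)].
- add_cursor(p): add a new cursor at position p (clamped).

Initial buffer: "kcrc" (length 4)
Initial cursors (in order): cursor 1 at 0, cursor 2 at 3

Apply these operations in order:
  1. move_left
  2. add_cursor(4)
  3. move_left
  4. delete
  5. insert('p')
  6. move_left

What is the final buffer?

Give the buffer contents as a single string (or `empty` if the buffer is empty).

After op 1 (move_left): buffer="kcrc" (len 4), cursors c1@0 c2@2, authorship ....
After op 2 (add_cursor(4)): buffer="kcrc" (len 4), cursors c1@0 c2@2 c3@4, authorship ....
After op 3 (move_left): buffer="kcrc" (len 4), cursors c1@0 c2@1 c3@3, authorship ....
After op 4 (delete): buffer="cc" (len 2), cursors c1@0 c2@0 c3@1, authorship ..
After op 5 (insert('p')): buffer="ppcpc" (len 5), cursors c1@2 c2@2 c3@4, authorship 12.3.
After op 6 (move_left): buffer="ppcpc" (len 5), cursors c1@1 c2@1 c3@3, authorship 12.3.

Answer: ppcpc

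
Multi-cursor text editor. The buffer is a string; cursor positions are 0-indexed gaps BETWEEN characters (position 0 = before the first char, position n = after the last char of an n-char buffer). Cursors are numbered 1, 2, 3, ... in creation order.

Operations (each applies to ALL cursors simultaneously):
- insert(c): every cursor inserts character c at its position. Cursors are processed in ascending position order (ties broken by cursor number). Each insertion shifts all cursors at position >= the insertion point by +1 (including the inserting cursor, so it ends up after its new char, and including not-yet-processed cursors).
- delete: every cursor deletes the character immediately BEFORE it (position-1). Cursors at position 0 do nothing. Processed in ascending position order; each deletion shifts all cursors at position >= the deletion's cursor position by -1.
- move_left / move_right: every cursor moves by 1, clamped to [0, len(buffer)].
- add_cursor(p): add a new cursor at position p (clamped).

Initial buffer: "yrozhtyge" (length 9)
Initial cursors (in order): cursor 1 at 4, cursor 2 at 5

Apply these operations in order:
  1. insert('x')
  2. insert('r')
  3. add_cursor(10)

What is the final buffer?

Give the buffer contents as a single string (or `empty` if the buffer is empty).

After op 1 (insert('x')): buffer="yrozxhxtyge" (len 11), cursors c1@5 c2@7, authorship ....1.2....
After op 2 (insert('r')): buffer="yrozxrhxrtyge" (len 13), cursors c1@6 c2@9, authorship ....11.22....
After op 3 (add_cursor(10)): buffer="yrozxrhxrtyge" (len 13), cursors c1@6 c2@9 c3@10, authorship ....11.22....

Answer: yrozxrhxrtyge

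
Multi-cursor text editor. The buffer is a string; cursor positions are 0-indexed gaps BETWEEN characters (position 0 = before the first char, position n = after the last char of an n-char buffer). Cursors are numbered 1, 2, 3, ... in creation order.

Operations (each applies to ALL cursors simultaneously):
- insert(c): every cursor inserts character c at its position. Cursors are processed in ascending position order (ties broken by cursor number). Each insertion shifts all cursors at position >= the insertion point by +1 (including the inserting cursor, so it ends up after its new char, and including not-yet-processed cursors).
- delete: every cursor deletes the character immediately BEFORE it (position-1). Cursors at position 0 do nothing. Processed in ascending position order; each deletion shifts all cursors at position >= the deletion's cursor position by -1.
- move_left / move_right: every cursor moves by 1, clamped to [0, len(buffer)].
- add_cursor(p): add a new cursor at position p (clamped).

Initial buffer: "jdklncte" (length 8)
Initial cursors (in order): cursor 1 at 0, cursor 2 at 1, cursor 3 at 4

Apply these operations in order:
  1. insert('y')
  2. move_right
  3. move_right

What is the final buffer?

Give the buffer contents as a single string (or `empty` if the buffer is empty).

After op 1 (insert('y')): buffer="yjydklyncte" (len 11), cursors c1@1 c2@3 c3@7, authorship 1.2...3....
After op 2 (move_right): buffer="yjydklyncte" (len 11), cursors c1@2 c2@4 c3@8, authorship 1.2...3....
After op 3 (move_right): buffer="yjydklyncte" (len 11), cursors c1@3 c2@5 c3@9, authorship 1.2...3....

Answer: yjydklyncte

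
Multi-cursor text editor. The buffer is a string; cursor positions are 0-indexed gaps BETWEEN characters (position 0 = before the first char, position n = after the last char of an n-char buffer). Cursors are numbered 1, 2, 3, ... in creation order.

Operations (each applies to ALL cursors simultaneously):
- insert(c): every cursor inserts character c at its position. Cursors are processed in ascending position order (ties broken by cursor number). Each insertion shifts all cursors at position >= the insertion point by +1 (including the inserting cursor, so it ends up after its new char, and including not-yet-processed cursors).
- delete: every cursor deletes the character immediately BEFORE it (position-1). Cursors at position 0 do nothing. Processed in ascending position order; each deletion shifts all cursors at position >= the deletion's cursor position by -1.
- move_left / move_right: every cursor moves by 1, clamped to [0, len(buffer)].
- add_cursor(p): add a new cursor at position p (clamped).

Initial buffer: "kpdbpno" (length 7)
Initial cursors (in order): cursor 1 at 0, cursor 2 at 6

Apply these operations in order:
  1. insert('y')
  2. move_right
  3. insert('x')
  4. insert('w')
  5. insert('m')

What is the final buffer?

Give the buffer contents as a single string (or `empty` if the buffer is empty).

After op 1 (insert('y')): buffer="ykpdbpnyo" (len 9), cursors c1@1 c2@8, authorship 1......2.
After op 2 (move_right): buffer="ykpdbpnyo" (len 9), cursors c1@2 c2@9, authorship 1......2.
After op 3 (insert('x')): buffer="ykxpdbpnyox" (len 11), cursors c1@3 c2@11, authorship 1.1.....2.2
After op 4 (insert('w')): buffer="ykxwpdbpnyoxw" (len 13), cursors c1@4 c2@13, authorship 1.11.....2.22
After op 5 (insert('m')): buffer="ykxwmpdbpnyoxwm" (len 15), cursors c1@5 c2@15, authorship 1.111.....2.222

Answer: ykxwmpdbpnyoxwm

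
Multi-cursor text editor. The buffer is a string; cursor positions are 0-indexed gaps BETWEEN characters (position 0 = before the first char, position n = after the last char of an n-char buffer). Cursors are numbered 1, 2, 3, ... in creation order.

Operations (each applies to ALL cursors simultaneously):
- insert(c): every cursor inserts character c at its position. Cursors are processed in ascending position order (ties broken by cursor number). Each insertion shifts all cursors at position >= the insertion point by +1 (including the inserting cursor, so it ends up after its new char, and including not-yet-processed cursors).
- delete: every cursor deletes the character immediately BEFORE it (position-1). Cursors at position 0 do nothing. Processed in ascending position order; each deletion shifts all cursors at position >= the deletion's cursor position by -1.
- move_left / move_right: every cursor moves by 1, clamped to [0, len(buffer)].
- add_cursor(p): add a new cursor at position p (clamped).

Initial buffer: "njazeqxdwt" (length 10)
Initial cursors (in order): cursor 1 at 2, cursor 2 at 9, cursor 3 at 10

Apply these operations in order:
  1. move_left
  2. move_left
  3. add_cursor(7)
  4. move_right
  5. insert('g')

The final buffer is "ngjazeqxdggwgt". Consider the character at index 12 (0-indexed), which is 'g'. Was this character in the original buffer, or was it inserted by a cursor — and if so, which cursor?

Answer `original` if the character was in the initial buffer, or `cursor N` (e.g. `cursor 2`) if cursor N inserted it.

After op 1 (move_left): buffer="njazeqxdwt" (len 10), cursors c1@1 c2@8 c3@9, authorship ..........
After op 2 (move_left): buffer="njazeqxdwt" (len 10), cursors c1@0 c2@7 c3@8, authorship ..........
After op 3 (add_cursor(7)): buffer="njazeqxdwt" (len 10), cursors c1@0 c2@7 c4@7 c3@8, authorship ..........
After op 4 (move_right): buffer="njazeqxdwt" (len 10), cursors c1@1 c2@8 c4@8 c3@9, authorship ..........
After op 5 (insert('g')): buffer="ngjazeqxdggwgt" (len 14), cursors c1@2 c2@11 c4@11 c3@13, authorship .1.......24.3.
Authorship (.=original, N=cursor N): . 1 . . . . . . . 2 4 . 3 .
Index 12: author = 3

Answer: cursor 3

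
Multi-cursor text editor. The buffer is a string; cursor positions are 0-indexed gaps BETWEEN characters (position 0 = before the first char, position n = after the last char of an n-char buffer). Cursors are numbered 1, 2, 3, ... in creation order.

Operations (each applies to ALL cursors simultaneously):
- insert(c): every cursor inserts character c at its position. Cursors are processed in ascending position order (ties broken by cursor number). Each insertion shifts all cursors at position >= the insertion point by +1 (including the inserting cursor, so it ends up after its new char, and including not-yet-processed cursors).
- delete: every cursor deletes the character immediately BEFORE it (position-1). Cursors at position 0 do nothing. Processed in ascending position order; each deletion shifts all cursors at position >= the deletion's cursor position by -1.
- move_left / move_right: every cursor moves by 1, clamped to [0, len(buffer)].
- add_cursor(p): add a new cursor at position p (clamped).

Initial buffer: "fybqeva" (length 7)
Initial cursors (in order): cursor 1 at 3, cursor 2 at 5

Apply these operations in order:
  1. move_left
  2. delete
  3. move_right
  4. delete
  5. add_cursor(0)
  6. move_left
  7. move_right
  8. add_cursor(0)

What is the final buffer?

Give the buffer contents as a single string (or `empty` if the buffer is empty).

After op 1 (move_left): buffer="fybqeva" (len 7), cursors c1@2 c2@4, authorship .......
After op 2 (delete): buffer="fbeva" (len 5), cursors c1@1 c2@2, authorship .....
After op 3 (move_right): buffer="fbeva" (len 5), cursors c1@2 c2@3, authorship .....
After op 4 (delete): buffer="fva" (len 3), cursors c1@1 c2@1, authorship ...
After op 5 (add_cursor(0)): buffer="fva" (len 3), cursors c3@0 c1@1 c2@1, authorship ...
After op 6 (move_left): buffer="fva" (len 3), cursors c1@0 c2@0 c3@0, authorship ...
After op 7 (move_right): buffer="fva" (len 3), cursors c1@1 c2@1 c3@1, authorship ...
After op 8 (add_cursor(0)): buffer="fva" (len 3), cursors c4@0 c1@1 c2@1 c3@1, authorship ...

Answer: fva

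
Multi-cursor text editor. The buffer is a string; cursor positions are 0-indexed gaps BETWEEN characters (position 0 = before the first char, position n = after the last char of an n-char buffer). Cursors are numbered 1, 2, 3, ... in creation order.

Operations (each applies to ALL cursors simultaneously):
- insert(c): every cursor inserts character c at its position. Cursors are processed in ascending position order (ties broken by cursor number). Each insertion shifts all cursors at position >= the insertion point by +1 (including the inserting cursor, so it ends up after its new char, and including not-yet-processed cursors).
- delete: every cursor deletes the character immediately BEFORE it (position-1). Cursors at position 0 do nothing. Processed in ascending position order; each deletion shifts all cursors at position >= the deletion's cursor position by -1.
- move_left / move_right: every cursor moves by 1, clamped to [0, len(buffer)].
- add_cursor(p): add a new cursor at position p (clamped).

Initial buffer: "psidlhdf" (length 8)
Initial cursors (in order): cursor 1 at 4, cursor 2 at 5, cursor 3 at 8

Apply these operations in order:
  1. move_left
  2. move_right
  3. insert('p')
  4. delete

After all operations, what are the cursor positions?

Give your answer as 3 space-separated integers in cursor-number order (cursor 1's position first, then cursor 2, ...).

After op 1 (move_left): buffer="psidlhdf" (len 8), cursors c1@3 c2@4 c3@7, authorship ........
After op 2 (move_right): buffer="psidlhdf" (len 8), cursors c1@4 c2@5 c3@8, authorship ........
After op 3 (insert('p')): buffer="psidplphdfp" (len 11), cursors c1@5 c2@7 c3@11, authorship ....1.2...3
After op 4 (delete): buffer="psidlhdf" (len 8), cursors c1@4 c2@5 c3@8, authorship ........

Answer: 4 5 8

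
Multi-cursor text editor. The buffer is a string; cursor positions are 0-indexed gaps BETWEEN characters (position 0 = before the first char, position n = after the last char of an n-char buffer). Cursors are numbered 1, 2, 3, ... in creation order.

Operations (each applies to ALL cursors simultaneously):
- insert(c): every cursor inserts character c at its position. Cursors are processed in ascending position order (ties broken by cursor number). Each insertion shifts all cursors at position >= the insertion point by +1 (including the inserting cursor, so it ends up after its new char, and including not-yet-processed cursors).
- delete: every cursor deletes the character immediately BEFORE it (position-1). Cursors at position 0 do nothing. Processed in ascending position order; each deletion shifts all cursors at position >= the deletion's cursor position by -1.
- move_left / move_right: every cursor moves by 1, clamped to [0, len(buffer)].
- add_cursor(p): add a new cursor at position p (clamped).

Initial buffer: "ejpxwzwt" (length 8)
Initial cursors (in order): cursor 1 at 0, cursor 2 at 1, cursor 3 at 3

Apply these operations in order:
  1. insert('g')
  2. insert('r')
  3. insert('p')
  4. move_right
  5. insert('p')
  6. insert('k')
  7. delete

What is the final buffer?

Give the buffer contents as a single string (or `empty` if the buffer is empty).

After op 1 (insert('g')): buffer="gegjpgxwzwt" (len 11), cursors c1@1 c2@3 c3@6, authorship 1.2..3.....
After op 2 (insert('r')): buffer="gregrjpgrxwzwt" (len 14), cursors c1@2 c2@5 c3@9, authorship 11.22..33.....
After op 3 (insert('p')): buffer="grpegrpjpgrpxwzwt" (len 17), cursors c1@3 c2@7 c3@12, authorship 111.222..333.....
After op 4 (move_right): buffer="grpegrpjpgrpxwzwt" (len 17), cursors c1@4 c2@8 c3@13, authorship 111.222..333.....
After op 5 (insert('p')): buffer="grpepgrpjppgrpxpwzwt" (len 20), cursors c1@5 c2@10 c3@16, authorship 111.1222.2.333.3....
After op 6 (insert('k')): buffer="grpepkgrpjpkpgrpxpkwzwt" (len 23), cursors c1@6 c2@12 c3@19, authorship 111.11222.22.333.33....
After op 7 (delete): buffer="grpepgrpjppgrpxpwzwt" (len 20), cursors c1@5 c2@10 c3@16, authorship 111.1222.2.333.3....

Answer: grpepgrpjppgrpxpwzwt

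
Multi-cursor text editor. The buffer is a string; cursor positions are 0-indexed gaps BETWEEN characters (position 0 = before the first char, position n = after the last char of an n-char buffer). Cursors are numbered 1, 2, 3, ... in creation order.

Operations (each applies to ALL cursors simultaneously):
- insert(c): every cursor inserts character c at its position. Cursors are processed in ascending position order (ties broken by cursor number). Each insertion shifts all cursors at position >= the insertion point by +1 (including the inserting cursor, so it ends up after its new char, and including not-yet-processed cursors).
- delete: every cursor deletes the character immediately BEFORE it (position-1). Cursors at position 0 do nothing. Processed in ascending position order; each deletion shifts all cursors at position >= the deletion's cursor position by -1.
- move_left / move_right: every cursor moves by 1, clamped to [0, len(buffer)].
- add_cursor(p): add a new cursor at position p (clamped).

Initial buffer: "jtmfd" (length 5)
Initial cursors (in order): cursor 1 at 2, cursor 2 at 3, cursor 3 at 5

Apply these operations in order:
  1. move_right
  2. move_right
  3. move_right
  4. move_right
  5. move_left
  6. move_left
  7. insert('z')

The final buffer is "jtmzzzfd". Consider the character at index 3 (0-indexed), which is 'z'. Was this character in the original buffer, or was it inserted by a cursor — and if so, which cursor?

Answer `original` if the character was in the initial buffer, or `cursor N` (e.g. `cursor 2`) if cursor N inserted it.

Answer: cursor 1

Derivation:
After op 1 (move_right): buffer="jtmfd" (len 5), cursors c1@3 c2@4 c3@5, authorship .....
After op 2 (move_right): buffer="jtmfd" (len 5), cursors c1@4 c2@5 c3@5, authorship .....
After op 3 (move_right): buffer="jtmfd" (len 5), cursors c1@5 c2@5 c3@5, authorship .....
After op 4 (move_right): buffer="jtmfd" (len 5), cursors c1@5 c2@5 c3@5, authorship .....
After op 5 (move_left): buffer="jtmfd" (len 5), cursors c1@4 c2@4 c3@4, authorship .....
After op 6 (move_left): buffer="jtmfd" (len 5), cursors c1@3 c2@3 c3@3, authorship .....
After op 7 (insert('z')): buffer="jtmzzzfd" (len 8), cursors c1@6 c2@6 c3@6, authorship ...123..
Authorship (.=original, N=cursor N): . . . 1 2 3 . .
Index 3: author = 1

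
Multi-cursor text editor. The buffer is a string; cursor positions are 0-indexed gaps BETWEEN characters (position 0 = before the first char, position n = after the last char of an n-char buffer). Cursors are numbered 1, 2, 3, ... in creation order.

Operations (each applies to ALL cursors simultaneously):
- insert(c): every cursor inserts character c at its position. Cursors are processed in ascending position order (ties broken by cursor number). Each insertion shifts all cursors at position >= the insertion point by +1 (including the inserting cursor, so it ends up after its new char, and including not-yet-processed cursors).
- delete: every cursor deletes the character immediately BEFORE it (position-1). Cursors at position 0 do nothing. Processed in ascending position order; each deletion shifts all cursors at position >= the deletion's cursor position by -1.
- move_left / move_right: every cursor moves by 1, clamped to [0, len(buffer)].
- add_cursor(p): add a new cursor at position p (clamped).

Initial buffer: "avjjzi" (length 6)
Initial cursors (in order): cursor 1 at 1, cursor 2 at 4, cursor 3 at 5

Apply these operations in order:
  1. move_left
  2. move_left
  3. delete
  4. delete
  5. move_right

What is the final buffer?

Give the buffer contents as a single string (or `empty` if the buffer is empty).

After op 1 (move_left): buffer="avjjzi" (len 6), cursors c1@0 c2@3 c3@4, authorship ......
After op 2 (move_left): buffer="avjjzi" (len 6), cursors c1@0 c2@2 c3@3, authorship ......
After op 3 (delete): buffer="ajzi" (len 4), cursors c1@0 c2@1 c3@1, authorship ....
After op 4 (delete): buffer="jzi" (len 3), cursors c1@0 c2@0 c3@0, authorship ...
After op 5 (move_right): buffer="jzi" (len 3), cursors c1@1 c2@1 c3@1, authorship ...

Answer: jzi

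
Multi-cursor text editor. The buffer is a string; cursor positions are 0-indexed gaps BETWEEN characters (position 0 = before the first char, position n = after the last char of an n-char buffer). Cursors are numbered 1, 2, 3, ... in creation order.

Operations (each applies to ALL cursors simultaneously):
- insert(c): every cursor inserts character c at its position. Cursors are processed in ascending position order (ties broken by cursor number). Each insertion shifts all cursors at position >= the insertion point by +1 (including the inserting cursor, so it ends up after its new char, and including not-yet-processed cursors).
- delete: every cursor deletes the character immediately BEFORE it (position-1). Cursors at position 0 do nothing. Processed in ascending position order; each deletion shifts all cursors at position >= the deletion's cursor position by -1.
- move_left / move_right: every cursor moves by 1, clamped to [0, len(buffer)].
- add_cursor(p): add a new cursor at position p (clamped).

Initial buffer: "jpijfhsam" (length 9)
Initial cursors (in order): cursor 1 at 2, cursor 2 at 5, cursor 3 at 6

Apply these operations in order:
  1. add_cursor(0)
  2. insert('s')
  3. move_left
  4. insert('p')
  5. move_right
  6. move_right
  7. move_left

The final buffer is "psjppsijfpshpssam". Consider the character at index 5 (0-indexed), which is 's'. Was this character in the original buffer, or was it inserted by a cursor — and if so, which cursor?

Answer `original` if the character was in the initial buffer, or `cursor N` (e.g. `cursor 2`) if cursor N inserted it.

Answer: cursor 1

Derivation:
After op 1 (add_cursor(0)): buffer="jpijfhsam" (len 9), cursors c4@0 c1@2 c2@5 c3@6, authorship .........
After op 2 (insert('s')): buffer="sjpsijfshssam" (len 13), cursors c4@1 c1@4 c2@8 c3@10, authorship 4..1...2.3...
After op 3 (move_left): buffer="sjpsijfshssam" (len 13), cursors c4@0 c1@3 c2@7 c3@9, authorship 4..1...2.3...
After op 4 (insert('p')): buffer="psjppsijfpshpssam" (len 17), cursors c4@1 c1@5 c2@10 c3@13, authorship 44..11...22.33...
After op 5 (move_right): buffer="psjppsijfpshpssam" (len 17), cursors c4@2 c1@6 c2@11 c3@14, authorship 44..11...22.33...
After op 6 (move_right): buffer="psjppsijfpshpssam" (len 17), cursors c4@3 c1@7 c2@12 c3@15, authorship 44..11...22.33...
After op 7 (move_left): buffer="psjppsijfpshpssam" (len 17), cursors c4@2 c1@6 c2@11 c3@14, authorship 44..11...22.33...
Authorship (.=original, N=cursor N): 4 4 . . 1 1 . . . 2 2 . 3 3 . . .
Index 5: author = 1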